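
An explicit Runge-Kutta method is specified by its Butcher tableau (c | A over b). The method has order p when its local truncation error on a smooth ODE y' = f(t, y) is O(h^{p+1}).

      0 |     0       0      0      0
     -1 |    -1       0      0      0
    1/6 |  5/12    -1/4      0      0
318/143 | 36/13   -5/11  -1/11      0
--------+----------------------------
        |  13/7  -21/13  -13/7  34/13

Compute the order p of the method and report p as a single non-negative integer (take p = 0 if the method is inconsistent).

1

b = (13/7, -21/13, -13/7, 34/13)
c = (0, -1, 1/6, 318/143)
Ac = (0, 0, 1/4, 29/66)
Σ b_i: 13/7·1 + (-21/13)·1 + (-13/7)·1 + 34/13·1 = 1 ✓
b·c: (-21/13)·(-1) + (-13/7)·1/6 + 34/13·318/143 = 556063/78078 ≠ 1/2 ⇒ order 1.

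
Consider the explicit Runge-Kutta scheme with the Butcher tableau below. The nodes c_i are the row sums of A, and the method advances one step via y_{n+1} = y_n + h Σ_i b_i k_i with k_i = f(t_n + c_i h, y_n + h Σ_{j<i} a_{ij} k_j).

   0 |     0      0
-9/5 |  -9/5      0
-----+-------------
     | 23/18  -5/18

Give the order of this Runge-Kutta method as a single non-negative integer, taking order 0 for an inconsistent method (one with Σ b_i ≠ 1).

2

b = (23/18, -5/18)
c = (0, -9/5)
Σ b_i: 23/18·1 + (-5/18)·1 = 1 ✓
b·c: (-5/18)·(-9/5) = 1/2 ✓; 2 stages ⇒ order 2.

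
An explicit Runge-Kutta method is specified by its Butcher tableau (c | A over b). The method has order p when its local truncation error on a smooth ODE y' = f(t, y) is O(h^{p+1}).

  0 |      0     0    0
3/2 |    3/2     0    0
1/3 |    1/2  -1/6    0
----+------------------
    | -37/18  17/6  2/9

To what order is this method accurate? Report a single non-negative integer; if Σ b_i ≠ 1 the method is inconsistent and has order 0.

1

b = (-37/18, 17/6, 2/9)
c = (0, 3/2, 1/3)
Ac = (0, 0, -1/4)
Σ b_i: (-37/18)·1 + 17/6·1 + 2/9·1 = 1 ✓
b·c: 17/6·3/2 + 2/9·1/3 = 467/108 ≠ 1/2 ⇒ order 1.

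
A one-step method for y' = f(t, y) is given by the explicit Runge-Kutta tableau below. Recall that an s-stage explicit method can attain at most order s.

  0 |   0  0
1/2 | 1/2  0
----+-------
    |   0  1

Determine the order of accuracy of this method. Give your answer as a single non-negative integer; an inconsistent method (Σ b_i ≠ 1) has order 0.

2

b = (0, 1)
c = (0, 1/2)
Σ b_i: 1·1 = 1 ✓
b·c: 1·1/2 = 1/2 ✓; 2 stages ⇒ order 2.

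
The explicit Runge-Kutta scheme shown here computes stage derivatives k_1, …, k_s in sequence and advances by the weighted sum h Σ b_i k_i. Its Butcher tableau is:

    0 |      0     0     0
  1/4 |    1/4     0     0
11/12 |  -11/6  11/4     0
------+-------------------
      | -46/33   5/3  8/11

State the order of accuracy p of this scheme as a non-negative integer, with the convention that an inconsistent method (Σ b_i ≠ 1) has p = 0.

1

b = (-46/33, 5/3, 8/11)
c = (0, 1/4, 11/12)
Ac = (0, 0, 11/16)
Σ b_i: (-46/33)·1 + 5/3·1 + 8/11·1 = 1 ✓
b·c: 5/3·1/4 + 8/11·11/12 = 13/12 ≠ 1/2 ⇒ order 1.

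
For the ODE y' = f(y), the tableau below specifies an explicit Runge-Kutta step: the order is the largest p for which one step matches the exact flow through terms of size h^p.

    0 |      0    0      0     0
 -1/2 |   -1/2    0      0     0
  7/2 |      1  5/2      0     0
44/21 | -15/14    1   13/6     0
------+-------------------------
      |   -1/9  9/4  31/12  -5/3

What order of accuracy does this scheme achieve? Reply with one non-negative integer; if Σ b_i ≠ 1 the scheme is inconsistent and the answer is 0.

0

b = (-1/9, 9/4, 31/12, -5/3)
c = (0, -1/2, 7/2, 44/21)
Ac = (0, 0, -5/4, 85/12)
Σ b_i: (-1/9)·1 + 9/4·1 + 31/12·1 + (-5/3)·1 = 55/18 ≠ 1 ⇒ order 0.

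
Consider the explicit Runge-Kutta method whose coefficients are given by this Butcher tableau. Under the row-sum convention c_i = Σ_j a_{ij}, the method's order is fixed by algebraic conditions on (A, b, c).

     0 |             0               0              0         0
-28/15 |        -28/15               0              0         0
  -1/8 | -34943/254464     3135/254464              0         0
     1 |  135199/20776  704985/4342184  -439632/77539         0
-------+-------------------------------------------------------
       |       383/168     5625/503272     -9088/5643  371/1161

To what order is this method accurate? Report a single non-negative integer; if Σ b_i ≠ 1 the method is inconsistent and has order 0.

b = (383/168, 5625/503272, -9088/5643, 371/1161)
c = (0, -28/15, -1/8, 1)
Ac = (0, 0, -209/9088, 43/106)
Σ b_i: 383/168·1 + 5625/503272·1 + (-9088/5643)·1 + 371/1161·1 = 1 ✓
b·c: 5625/503272·(-28/15) + (-9088/5643)·(-1/8) + 371/1161·1 = 1/2 ✓
b·c²: 5625/503272·784/225 + (-9088/5643)·1/64 + 371/1161·1 = 1/3 ✓
b·Ac: (-9088/5643)·(-209/9088) + 371/1161·43/106 = 1/6 ✓
b·c³: 5625/503272·(-21952/3375) + (-9088/5643)·(-1/512) + 371/1161·1 = 1/4 ✓
b·(c∘Ac): (-9088/5643)·209/72704 + 371/1161·43/106 = 1/8 ✓
b·Ac²: (-9088/5643)·1463/34080 + 371/1161·10621/22260 = 1/12 ✓
b·A²c: 371/1161·387/2968 = 1/24 ✓; 4 stages ⇒ order 4.

4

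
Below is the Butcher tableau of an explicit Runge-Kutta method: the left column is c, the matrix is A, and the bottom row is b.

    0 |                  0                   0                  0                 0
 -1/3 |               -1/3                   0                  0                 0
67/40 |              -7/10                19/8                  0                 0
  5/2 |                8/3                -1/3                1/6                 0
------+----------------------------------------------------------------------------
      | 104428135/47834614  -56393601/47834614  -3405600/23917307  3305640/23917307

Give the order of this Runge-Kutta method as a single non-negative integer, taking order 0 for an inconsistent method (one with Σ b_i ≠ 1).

b = (104428135/47834614, -56393601/47834614, -3405600/23917307, 3305640/23917307)
c = (0, -1/3, 67/40, 5/2)
Ac = (0, 0, -19/24, 281/720)
Σ b_i: 104428135/47834614·1 + (-56393601/47834614)·1 + (-3405600/23917307)·1 + 3305640/23917307·1 = 1 ✓
b·c: (-56393601/47834614)·(-1/3) + (-3405600/23917307)·67/40 + 3305640/23917307·5/2 = 1/2 ✓
b·c²: (-56393601/47834614)·1/9 + (-3405600/23917307)·4489/1600 + 3305640/23917307·25/4 = 1/3 ✓
b·Ac: (-3405600/23917307)·(-19/24) + 3305640/23917307·281/720 = 1/6 ✓
b·c³: (-56393601/47834614)·(-1/27) + (-3405600/23917307)·300763/64000 + 3305640/23917307·125/8 = 26417231861/17220461040 ≠ 1/4 ⇒ order 3.
b·(c∘Ac): (-3405600/23917307)·(-1273/960) + 3305640/23917307·281/288 = 92895145/287007684 ≠ 1/8
b·Ac²: (-3405600/23917307)·19/72 + 3305640/23917307·37201/86400 = 377711947/17220461040 ≠ 1/12
b·A²c: 3305640/23917307·(-19/144) = -2616965/143503842 ≠ 1/24

3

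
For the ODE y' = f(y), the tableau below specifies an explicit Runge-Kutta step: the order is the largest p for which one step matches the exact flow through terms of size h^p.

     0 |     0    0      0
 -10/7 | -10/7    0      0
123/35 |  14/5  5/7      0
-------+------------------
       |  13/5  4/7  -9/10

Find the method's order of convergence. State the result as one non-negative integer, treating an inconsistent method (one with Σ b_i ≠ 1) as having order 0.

0

b = (13/5, 4/7, -9/10)
c = (0, -10/7, 123/35)
Ac = (0, 0, -50/49)
Σ b_i: 13/5·1 + 4/7·1 + (-9/10)·1 = 159/70 ≠ 1 ⇒ order 0.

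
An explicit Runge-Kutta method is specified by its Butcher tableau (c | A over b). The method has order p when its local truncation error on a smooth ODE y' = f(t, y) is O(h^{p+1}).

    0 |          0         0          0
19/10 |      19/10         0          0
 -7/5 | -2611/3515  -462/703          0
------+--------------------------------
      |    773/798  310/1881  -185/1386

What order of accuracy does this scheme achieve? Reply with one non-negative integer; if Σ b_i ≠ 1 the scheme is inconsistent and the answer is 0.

b = (773/798, 310/1881, -185/1386)
c = (0, 19/10, -7/5)
Ac = (0, 0, -231/185)
Σ b_i: 773/798·1 + 310/1881·1 + (-185/1386)·1 = 1 ✓
b·c: 310/1881·19/10 + (-185/1386)·(-7/5) = 1/2 ✓
b·c²: 310/1881·361/100 + (-185/1386)·49/25 = 1/3 ✓
b·Ac: (-185/1386)·(-231/185) = 1/6 ✓; 3 stages ⇒ order 3.

3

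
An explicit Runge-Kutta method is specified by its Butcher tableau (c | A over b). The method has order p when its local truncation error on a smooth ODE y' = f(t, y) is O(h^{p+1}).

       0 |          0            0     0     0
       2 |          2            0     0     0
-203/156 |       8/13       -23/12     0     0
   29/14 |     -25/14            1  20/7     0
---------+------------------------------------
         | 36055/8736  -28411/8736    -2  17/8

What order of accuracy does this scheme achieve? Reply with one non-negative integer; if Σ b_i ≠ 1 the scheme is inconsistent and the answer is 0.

b = (36055/8736, -28411/8736, -2, 17/8)
c = (0, 2, -203/156, 29/14)
Ac = (0, 0, -23/6, -67/39)
Σ b_i: 36055/8736·1 + (-28411/8736)·1 + (-2)·1 + 17/8·1 = 1 ✓
b·c: (-28411/8736)·2 + (-2)·(-203/156) + 17/8·29/14 = 1/2 ✓
b·c²: (-28411/8736)·4 + (-2)·41209/24336 + 17/8·841/196 = -17356039/2384928 ≠ 1/3 ⇒ order 2.
b·Ac: (-2)·(-23/6) + 17/8·(-67/39) = 1253/312 ≠ 1/6

2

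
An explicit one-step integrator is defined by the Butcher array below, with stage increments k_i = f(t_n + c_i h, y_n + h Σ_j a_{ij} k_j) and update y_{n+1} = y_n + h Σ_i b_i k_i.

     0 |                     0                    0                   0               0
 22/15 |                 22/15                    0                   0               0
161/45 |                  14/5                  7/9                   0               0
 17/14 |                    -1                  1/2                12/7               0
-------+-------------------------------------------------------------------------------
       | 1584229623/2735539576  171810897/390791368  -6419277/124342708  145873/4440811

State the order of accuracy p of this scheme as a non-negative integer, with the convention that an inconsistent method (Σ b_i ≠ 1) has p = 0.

3

b = (1584229623/2735539576, 171810897/390791368, -6419277/124342708, 145873/4440811)
c = (0, 22/15, 161/45, 17/14)
Ac = (0, 0, 154/135, 103/15)
Σ b_i: 1584229623/2735539576·1 + 171810897/390791368·1 + (-6419277/124342708)·1 + 145873/4440811·1 = 1 ✓
b·c: 171810897/390791368·22/15 + (-6419277/124342708)·161/45 + 145873/4440811·17/14 = 1/2 ✓
b·c²: 171810897/390791368·484/225 + (-6419277/124342708)·25921/2025 + 145873/4440811·289/196 = 1/3 ✓
b·Ac: (-6419277/124342708)·154/135 + 145873/4440811·103/15 = 1/6 ✓
b·c³: 171810897/390791368·10648/3375 + (-6419277/124342708)·4173281/91125 + 145873/4440811·4913/2744 = -154170014123/167862655800 ≠ 1/4 ⇒ order 3.
b·(c∘Ac): (-6419277/124342708)·24794/6075 + 145873/4440811·1751/210 = 63139657/999182475 ≠ 1/8
b·Ac²: (-6419277/124342708)·3388/2025 + 145873/4440811·15538/675 = 401532767/599509485 ≠ 1/12
b·A²c: 145873/4440811·88/45 = 12836824/199836495 ≠ 1/24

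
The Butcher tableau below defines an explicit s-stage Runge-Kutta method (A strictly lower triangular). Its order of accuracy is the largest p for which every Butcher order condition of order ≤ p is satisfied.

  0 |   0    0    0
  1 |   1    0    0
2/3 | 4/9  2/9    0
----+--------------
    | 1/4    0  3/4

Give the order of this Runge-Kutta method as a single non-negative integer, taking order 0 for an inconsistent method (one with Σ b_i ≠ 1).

3

b = (1/4, 0, 3/4)
c = (0, 1, 2/3)
Ac = (0, 0, 2/9)
Σ b_i: 1/4·1 + 3/4·1 = 1 ✓
b·c: 3/4·2/3 = 1/2 ✓
b·c²: 3/4·4/9 = 1/3 ✓
b·Ac: 3/4·2/9 = 1/6 ✓; 3 stages ⇒ order 3.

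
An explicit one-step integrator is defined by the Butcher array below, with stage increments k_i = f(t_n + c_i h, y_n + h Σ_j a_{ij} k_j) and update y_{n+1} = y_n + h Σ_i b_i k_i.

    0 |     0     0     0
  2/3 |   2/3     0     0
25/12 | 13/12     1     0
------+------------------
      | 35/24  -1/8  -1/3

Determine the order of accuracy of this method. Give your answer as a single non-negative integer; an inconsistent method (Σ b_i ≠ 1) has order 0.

1

b = (35/24, -1/8, -1/3)
c = (0, 2/3, 25/12)
Ac = (0, 0, 2/3)
Σ b_i: 35/24·1 + (-1/8)·1 + (-1/3)·1 = 1 ✓
b·c: (-1/8)·2/3 + (-1/3)·25/12 = -7/9 ≠ 1/2 ⇒ order 1.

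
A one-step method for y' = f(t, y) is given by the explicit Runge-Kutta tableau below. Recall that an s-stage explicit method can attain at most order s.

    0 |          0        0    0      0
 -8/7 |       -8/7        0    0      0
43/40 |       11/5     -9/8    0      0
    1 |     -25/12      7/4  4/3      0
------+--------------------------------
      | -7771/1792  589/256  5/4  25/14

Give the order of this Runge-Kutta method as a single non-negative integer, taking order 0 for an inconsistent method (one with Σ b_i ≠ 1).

2

b = (-7771/1792, 589/256, 5/4, 25/14)
c = (0, -8/7, 43/40, 1)
Ac = (0, 0, 9/7, -17/30)
Σ b_i: (-7771/1792)·1 + 589/256·1 + 5/4·1 + 25/14·1 = 1 ✓
b·c: 589/256·(-8/7) + 5/4·43/40 + 25/14·1 = 1/2 ✓
b·c²: 589/256·64/49 + 5/4·1849/1600 + 25/14·1 = 391081/62720 ≠ 1/3 ⇒ order 2.
b·Ac: 5/4·9/7 + 25/14·(-17/30) = 25/42 ≠ 1/6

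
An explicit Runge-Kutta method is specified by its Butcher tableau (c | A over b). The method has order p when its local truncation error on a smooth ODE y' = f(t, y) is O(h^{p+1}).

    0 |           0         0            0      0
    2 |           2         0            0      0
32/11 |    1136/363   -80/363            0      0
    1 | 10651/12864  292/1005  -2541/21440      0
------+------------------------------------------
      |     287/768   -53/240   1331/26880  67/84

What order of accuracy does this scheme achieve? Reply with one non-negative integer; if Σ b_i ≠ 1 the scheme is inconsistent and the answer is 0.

b = (287/768, -53/240, 1331/26880, 67/84)
c = (0, 2, 32/11, 1)
Ac = (0, 0, -160/363, 95/402)
Σ b_i: 287/768·1 + (-53/240)·1 + 1331/26880·1 + 67/84·1 = 1 ✓
b·c: (-53/240)·2 + 1331/26880·32/11 + 67/84·1 = 1/2 ✓
b·c²: (-53/240)·4 + 1331/26880·1024/121 + 67/84·1 = 1/3 ✓
b·Ac: 1331/26880·(-160/363) + 67/84·95/402 = 1/6 ✓
b·c³: (-53/240)·8 + 1331/26880·32768/1331 + 67/84·1 = 1/4 ✓
b·(c∘Ac): 1331/26880·(-5120/3993) + 67/84·95/402 = 1/8 ✓
b·Ac²: 1331/26880·(-320/363) + 67/84·32/201 = 1/12 ✓
b·A²c: 67/84·7/134 = 1/24 ✓; 4 stages ⇒ order 4.

4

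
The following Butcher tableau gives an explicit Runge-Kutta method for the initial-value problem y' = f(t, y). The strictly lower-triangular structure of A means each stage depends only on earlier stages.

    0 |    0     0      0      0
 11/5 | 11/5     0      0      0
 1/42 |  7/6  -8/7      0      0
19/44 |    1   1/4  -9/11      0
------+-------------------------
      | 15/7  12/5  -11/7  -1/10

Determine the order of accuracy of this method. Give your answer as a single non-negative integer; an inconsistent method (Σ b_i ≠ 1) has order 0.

0

b = (15/7, 12/5, -11/7, -1/10)
c = (0, 11/5, 1/42, 19/44)
Ac = (0, 0, -88/35, 817/1540)
Σ b_i: 15/7·1 + 12/5·1 + (-11/7)·1 + (-1/10)·1 = 201/70 ≠ 1 ⇒ order 0.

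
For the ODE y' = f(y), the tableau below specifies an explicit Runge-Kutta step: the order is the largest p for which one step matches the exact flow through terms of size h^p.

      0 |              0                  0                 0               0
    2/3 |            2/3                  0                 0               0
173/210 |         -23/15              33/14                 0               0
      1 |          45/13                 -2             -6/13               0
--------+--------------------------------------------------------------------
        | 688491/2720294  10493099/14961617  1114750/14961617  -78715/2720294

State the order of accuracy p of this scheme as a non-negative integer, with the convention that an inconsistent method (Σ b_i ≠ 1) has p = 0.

3

b = (688491/2720294, 10493099/14961617, 1114750/14961617, -78715/2720294)
c = (0, 2/3, 173/210, 1)
Ac = (0, 0, 11/7, -2339/1365)
Σ b_i: 688491/2720294·1 + 10493099/14961617·1 + 1114750/14961617·1 + (-78715/2720294)·1 = 1 ✓
b·c: 10493099/14961617·2/3 + 1114750/14961617·173/210 + (-78715/2720294)·1 = 1/2 ✓
b·c²: 10493099/14961617·4/9 + 1114750/14961617·29929/44100 + (-78715/2720294)·1 = 1/3 ✓
b·Ac: 1114750/14961617·11/7 + (-78715/2720294)·(-2339/1365) = 1/6 ✓
b·c³: 10493099/14961617·8/27 + 1114750/14961617·5177717/9261000 + (-78715/2720294)·1 = 3599321/16321764 ≠ 1/4 ⇒ order 3.
b·(c∘Ac): 1114750/14961617·1903/1470 + (-78715/2720294)·(-2339/1365) = 1191797/8160882 ≠ 1/8
b·Ac²: 1114750/14961617·22/21 + (-78715/2720294)·(-344587/286650) = 193383551/1713785220 ≠ 1/12
b·A²c: (-78715/2720294)·(-66/91) = 28545/1360147 ≠ 1/24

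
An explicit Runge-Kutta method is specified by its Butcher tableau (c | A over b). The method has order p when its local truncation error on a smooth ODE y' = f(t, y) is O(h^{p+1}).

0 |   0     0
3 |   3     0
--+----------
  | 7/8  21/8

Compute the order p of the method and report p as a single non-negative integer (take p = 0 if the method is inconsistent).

0

b = (7/8, 21/8)
c = (0, 3)
Σ b_i: 7/8·1 + 21/8·1 = 7/2 ≠ 1 ⇒ order 0.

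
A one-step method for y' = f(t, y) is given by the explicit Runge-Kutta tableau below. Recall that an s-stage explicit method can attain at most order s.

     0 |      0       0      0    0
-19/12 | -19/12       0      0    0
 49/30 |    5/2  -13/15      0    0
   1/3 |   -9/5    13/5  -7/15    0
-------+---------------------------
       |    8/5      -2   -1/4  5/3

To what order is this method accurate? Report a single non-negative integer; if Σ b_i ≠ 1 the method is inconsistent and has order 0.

b = (8/5, -2, -1/4, 5/3)
c = (0, -19/12, 49/30, 1/3)
Ac = (0, 0, 247/180, -4391/900)
Σ b_i: 8/5·1 + (-2)·1 + (-1/4)·1 + 5/3·1 = 61/60 ≠ 1 ⇒ order 0.

0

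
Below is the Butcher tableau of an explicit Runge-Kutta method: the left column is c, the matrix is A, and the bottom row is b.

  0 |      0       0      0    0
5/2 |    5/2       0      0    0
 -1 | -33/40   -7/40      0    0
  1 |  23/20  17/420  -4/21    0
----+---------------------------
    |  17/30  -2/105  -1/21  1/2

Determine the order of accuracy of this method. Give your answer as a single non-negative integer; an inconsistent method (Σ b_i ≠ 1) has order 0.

4

b = (17/30, -2/105, -1/21, 1/2)
c = (0, 5/2, -1, 1)
Ac = (0, 0, -7/16, 7/24)
Σ b_i: 17/30·1 + (-2/105)·1 + (-1/21)·1 + 1/2·1 = 1 ✓
b·c: (-2/105)·5/2 + (-1/21)·(-1) + 1/2·1 = 1/2 ✓
b·c²: (-2/105)·25/4 + (-1/21)·1 + 1/2·1 = 1/3 ✓
b·Ac: (-1/21)·(-7/16) + 1/2·7/24 = 1/6 ✓
b·c³: (-2/105)·125/8 + (-1/21)·(-1) + 1/2·1 = 1/4 ✓
b·(c∘Ac): (-1/21)·7/16 + 1/2·7/24 = 1/8 ✓
b·Ac²: (-1/21)·(-35/32) + 1/2·1/16 = 1/12 ✓
b·A²c: 1/2·1/12 = 1/24 ✓; 4 stages ⇒ order 4.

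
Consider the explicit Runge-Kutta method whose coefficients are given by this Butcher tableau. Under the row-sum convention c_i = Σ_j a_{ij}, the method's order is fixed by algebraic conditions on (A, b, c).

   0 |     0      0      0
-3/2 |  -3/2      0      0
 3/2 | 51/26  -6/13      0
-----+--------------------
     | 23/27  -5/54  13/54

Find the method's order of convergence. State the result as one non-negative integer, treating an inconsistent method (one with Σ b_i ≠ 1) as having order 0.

b = (23/27, -5/54, 13/54)
c = (0, -3/2, 3/2)
Ac = (0, 0, 9/13)
Σ b_i: 23/27·1 + (-5/54)·1 + 13/54·1 = 1 ✓
b·c: (-5/54)·(-3/2) + 13/54·3/2 = 1/2 ✓
b·c²: (-5/54)·9/4 + 13/54·9/4 = 1/3 ✓
b·Ac: 13/54·9/13 = 1/6 ✓; 3 stages ⇒ order 3.

3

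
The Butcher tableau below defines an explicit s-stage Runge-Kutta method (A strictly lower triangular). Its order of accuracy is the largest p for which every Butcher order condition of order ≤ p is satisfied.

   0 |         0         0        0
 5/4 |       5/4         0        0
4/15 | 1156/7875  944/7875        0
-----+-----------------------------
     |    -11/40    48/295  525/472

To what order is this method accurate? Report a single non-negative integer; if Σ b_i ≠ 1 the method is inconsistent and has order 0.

3

b = (-11/40, 48/295, 525/472)
c = (0, 5/4, 4/15)
Ac = (0, 0, 236/1575)
Σ b_i: (-11/40)·1 + 48/295·1 + 525/472·1 = 1 ✓
b·c: 48/295·5/4 + 525/472·4/15 = 1/2 ✓
b·c²: 48/295·25/16 + 525/472·16/225 = 1/3 ✓
b·Ac: 525/472·236/1575 = 1/6 ✓; 3 stages ⇒ order 3.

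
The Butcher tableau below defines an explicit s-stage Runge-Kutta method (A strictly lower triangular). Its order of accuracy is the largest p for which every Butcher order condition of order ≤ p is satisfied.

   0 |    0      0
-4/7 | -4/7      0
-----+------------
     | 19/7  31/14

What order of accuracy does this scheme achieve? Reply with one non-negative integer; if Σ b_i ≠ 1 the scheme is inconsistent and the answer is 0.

b = (19/7, 31/14)
c = (0, -4/7)
Σ b_i: 19/7·1 + 31/14·1 = 69/14 ≠ 1 ⇒ order 0.

0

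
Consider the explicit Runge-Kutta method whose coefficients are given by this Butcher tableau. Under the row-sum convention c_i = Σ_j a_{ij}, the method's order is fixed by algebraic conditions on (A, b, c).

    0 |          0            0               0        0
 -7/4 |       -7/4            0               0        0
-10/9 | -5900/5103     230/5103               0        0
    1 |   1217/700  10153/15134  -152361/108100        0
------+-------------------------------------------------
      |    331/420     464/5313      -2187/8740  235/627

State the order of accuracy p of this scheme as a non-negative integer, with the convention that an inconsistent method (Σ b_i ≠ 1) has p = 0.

b = (331/420, 464/5313, -2187/8740, 235/627)
c = (0, -7/4, -10/9, 1)
Ac = (0, 0, -115/1458, 737/1880)
Σ b_i: 331/420·1 + 464/5313·1 + (-2187/8740)·1 + 235/627·1 = 1 ✓
b·c: 464/5313·(-7/4) + (-2187/8740)·(-10/9) + 235/627·1 = 1/2 ✓
b·c²: 464/5313·49/16 + (-2187/8740)·100/81 + 235/627·1 = 1/3 ✓
b·Ac: (-2187/8740)·(-115/1458) + 235/627·737/1880 = 1/6 ✓
b·c³: 464/5313·(-343/64) + (-2187/8740)·(-1000/729) + 235/627·1 = 1/4 ✓
b·(c∘Ac): (-2187/8740)·575/6561 + 235/627·737/1880 = 1/8 ✓
b·Ac²: (-2187/8740)·805/5832 + 235/627·473/1504 = 1/12 ✓
b·A²c: 235/627·209/1880 = 1/24 ✓; 4 stages ⇒ order 4.

4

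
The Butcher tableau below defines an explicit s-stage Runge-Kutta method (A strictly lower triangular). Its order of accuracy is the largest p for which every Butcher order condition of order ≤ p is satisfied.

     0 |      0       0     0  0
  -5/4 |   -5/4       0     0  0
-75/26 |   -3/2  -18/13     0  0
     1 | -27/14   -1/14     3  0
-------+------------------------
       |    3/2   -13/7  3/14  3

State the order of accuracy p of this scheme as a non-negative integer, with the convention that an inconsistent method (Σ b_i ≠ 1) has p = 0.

b = (3/2, -13/7, 3/14, 3)
c = (0, -5/4, -75/26, 1)
Ac = (0, 0, 45/26, -6235/728)
Σ b_i: 3/2·1 + (-13/7)·1 + 3/14·1 + 3·1 = 20/7 ≠ 1 ⇒ order 0.

0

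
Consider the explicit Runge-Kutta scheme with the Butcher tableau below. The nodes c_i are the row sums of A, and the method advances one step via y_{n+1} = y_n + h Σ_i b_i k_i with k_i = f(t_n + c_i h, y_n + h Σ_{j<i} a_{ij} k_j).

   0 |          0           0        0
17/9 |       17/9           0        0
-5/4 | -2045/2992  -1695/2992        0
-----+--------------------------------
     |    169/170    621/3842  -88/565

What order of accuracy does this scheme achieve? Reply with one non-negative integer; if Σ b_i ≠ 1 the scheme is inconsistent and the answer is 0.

3

b = (169/170, 621/3842, -88/565)
c = (0, 17/9, -5/4)
Ac = (0, 0, -565/528)
Σ b_i: 169/170·1 + 621/3842·1 + (-88/565)·1 = 1 ✓
b·c: 621/3842·17/9 + (-88/565)·(-5/4) = 1/2 ✓
b·c²: 621/3842·289/81 + (-88/565)·25/16 = 1/3 ✓
b·Ac: (-88/565)·(-565/528) = 1/6 ✓; 3 stages ⇒ order 3.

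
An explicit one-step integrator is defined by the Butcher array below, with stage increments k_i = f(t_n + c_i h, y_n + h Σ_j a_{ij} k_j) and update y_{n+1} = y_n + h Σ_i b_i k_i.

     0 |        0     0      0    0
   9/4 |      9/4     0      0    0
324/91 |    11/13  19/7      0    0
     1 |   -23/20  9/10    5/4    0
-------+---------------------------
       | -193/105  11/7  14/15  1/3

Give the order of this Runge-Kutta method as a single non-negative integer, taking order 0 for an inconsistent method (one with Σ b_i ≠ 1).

b = (-193/105, 11/7, 14/15, 1/3)
c = (0, 9/4, 324/91, 1)
Ac = (0, 0, 171/28, 23571/3640)
Σ b_i: (-193/105)·1 + 11/7·1 + 14/15·1 + 1/3·1 = 1 ✓
b·c: 11/7·9/4 + 14/15·324/91 + 1/3·1 = 39269/5460 ≠ 1/2 ⇒ order 1.

1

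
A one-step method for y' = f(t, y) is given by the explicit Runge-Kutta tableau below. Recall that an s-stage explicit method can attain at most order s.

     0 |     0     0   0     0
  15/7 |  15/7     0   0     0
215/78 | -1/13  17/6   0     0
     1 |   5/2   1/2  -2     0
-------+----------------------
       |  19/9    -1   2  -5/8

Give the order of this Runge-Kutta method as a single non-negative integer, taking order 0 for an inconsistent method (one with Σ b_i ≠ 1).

b = (19/9, -1, 2, -5/8)
c = (0, 15/7, 215/78, 1)
Ac = (0, 0, 85/14, -2425/546)
Σ b_i: 19/9·1 + (-1)·1 + 2·1 + (-5/8)·1 = 179/72 ≠ 1 ⇒ order 0.

0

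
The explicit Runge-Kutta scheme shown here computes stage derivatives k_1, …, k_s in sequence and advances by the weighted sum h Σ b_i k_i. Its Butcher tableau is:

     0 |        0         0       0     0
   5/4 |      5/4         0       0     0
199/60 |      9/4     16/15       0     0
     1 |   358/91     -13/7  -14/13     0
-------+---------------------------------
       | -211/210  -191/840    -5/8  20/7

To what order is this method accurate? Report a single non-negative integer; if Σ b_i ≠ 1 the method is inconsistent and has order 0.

b = (-211/210, -191/840, -5/8, 20/7)
c = (0, 5/4, 199/60, 1)
Ac = (0, 0, 4/3, -32177/5460)
Σ b_i: (-211/210)·1 + (-191/840)·1 + (-5/8)·1 + 20/7·1 = 1 ✓
b·c: (-191/840)·5/4 + (-5/8)·199/60 + 20/7·1 = 1/2 ✓
b·c²: (-191/840)·25/16 + (-5/8)·39601/3600 + 20/7·1 = -44083/10080 ≠ 1/3 ⇒ order 2.
b·Ac: (-5/8)·4/3 + 20/7·(-32177/5460) = -22513/1274 ≠ 1/6

2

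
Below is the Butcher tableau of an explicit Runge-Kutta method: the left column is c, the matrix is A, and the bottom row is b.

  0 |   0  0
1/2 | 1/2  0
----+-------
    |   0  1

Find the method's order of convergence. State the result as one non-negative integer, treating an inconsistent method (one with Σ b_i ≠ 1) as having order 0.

b = (0, 1)
c = (0, 1/2)
Σ b_i: 1·1 = 1 ✓
b·c: 1·1/2 = 1/2 ✓; 2 stages ⇒ order 2.

2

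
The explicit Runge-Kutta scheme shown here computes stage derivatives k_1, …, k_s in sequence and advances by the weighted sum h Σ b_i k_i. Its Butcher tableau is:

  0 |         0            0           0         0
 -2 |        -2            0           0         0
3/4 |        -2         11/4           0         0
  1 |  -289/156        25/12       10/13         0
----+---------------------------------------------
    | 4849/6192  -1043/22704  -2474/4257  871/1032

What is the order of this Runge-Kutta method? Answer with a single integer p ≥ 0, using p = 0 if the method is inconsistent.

b = (4849/6192, -1043/22704, -2474/4257, 871/1032)
c = (0, -2, 3/4, 1)
Ac = (0, 0, -11/2, -140/39)
Σ b_i: 4849/6192·1 + (-1043/22704)·1 + (-2474/4257)·1 + 871/1032·1 = 1 ✓
b·c: (-1043/22704)·(-2) + (-2474/4257)·3/4 + 871/1032·1 = 1/2 ✓
b·c²: (-1043/22704)·4 + (-2474/4257)·9/16 + 871/1032·1 = 1/3 ✓
b·Ac: (-2474/4257)·(-11/2) + 871/1032·(-140/39) = 1/6 ✓
b·c³: (-1043/22704)·(-8) + (-2474/4257)·27/64 + 871/1032·1 = 3989/4128 ≠ 1/4 ⇒ order 3.
b·(c∘Ac): (-2474/4257)·(-33/8) + 871/1032·(-140/39) = -979/1548 ≠ 1/8
b·Ac²: (-2474/4257)·11 + 871/1032·2735/312 = 8303/8256 ≠ 1/12
b·A²c: 871/1032·(-55/13) = -3685/1032 ≠ 1/24

3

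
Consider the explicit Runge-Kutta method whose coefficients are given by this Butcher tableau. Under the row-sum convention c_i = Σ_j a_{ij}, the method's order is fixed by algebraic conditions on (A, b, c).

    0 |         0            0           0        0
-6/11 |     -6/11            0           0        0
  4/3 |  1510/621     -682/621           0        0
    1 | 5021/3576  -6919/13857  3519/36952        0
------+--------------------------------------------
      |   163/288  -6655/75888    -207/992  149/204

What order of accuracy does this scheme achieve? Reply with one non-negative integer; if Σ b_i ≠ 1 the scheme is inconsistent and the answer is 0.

4

b = (163/288, -6655/75888, -207/992, 149/204)
c = (0, -6/11, 4/3, 1)
Ac = (0, 0, 124/207, 119/298)
Σ b_i: 163/288·1 + (-6655/75888)·1 + (-207/992)·1 + 149/204·1 = 1 ✓
b·c: (-6655/75888)·(-6/11) + (-207/992)·4/3 + 149/204·1 = 1/2 ✓
b·c²: (-6655/75888)·36/121 + (-207/992)·16/9 + 149/204·1 = 1/3 ✓
b·Ac: (-207/992)·124/207 + 149/204·119/298 = 1/6 ✓
b·c³: (-6655/75888)·(-216/1331) + (-207/992)·64/27 + 149/204·1 = 1/4 ✓
b·(c∘Ac): (-207/992)·496/621 + 149/204·119/298 = 1/8 ✓
b·Ac²: (-207/992)·(-248/759) + 149/204·34/1639 = 1/12 ✓
b·A²c: 149/204·17/298 = 1/24 ✓; 4 stages ⇒ order 4.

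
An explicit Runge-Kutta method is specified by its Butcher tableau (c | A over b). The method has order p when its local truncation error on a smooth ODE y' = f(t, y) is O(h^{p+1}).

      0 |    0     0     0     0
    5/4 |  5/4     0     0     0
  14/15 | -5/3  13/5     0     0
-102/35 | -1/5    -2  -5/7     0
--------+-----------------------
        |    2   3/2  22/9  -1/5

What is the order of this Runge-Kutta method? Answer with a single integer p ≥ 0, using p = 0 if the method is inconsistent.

b = (2, 3/2, 22/9, -1/5)
c = (0, 5/4, 14/15, -102/35)
Ac = (0, 0, 13/4, -19/6)
Σ b_i: 2·1 + 3/2·1 + 22/9·1 + (-1/5)·1 = 517/90 ≠ 1 ⇒ order 0.

0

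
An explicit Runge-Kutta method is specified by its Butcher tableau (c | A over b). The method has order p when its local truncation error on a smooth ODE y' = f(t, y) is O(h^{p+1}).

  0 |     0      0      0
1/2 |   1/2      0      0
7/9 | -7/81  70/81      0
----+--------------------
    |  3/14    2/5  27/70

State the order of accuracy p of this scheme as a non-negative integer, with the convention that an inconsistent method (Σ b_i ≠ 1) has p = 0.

b = (3/14, 2/5, 27/70)
c = (0, 1/2, 7/9)
Ac = (0, 0, 35/81)
Σ b_i: 3/14·1 + 2/5·1 + 27/70·1 = 1 ✓
b·c: 2/5·1/2 + 27/70·7/9 = 1/2 ✓
b·c²: 2/5·1/4 + 27/70·49/81 = 1/3 ✓
b·Ac: 27/70·35/81 = 1/6 ✓; 3 stages ⇒ order 3.

3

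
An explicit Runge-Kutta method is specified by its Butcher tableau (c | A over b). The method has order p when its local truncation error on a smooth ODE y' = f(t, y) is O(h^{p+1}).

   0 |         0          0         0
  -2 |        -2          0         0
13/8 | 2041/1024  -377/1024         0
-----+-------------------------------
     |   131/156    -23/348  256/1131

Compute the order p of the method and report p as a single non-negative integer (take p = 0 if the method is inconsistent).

b = (131/156, -23/348, 256/1131)
c = (0, -2, 13/8)
Ac = (0, 0, 377/512)
Σ b_i: 131/156·1 + (-23/348)·1 + 256/1131·1 = 1 ✓
b·c: (-23/348)·(-2) + 256/1131·13/8 = 1/2 ✓
b·c²: (-23/348)·4 + 256/1131·169/64 = 1/3 ✓
b·Ac: 256/1131·377/512 = 1/6 ✓; 3 stages ⇒ order 3.

3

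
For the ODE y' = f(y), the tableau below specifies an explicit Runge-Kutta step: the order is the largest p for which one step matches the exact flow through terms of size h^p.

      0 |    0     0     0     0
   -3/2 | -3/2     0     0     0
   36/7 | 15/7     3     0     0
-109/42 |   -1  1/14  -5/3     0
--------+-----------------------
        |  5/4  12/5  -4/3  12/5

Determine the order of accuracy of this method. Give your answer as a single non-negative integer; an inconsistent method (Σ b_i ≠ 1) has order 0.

b = (5/4, 12/5, -4/3, 12/5)
c = (0, -3/2, 36/7, -109/42)
Ac = (0, 0, -9/2, -243/28)
Σ b_i: 5/4·1 + 12/5·1 + (-4/3)·1 + 12/5·1 = 283/60 ≠ 1 ⇒ order 0.

0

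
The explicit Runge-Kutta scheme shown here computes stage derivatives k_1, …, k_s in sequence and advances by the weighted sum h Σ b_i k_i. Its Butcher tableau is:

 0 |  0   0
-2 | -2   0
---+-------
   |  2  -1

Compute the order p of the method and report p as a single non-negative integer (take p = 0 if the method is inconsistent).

1

b = (2, -1)
c = (0, -2)
Σ b_i: 2·1 + (-1)·1 = 1 ✓
b·c: (-1)·(-2) = 2 ≠ 1/2 ⇒ order 1.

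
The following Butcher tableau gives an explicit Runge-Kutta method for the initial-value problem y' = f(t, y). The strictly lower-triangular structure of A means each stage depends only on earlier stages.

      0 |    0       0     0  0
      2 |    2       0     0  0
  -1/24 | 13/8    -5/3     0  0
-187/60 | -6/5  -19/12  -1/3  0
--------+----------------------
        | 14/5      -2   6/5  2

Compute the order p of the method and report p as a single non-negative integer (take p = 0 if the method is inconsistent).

b = (14/5, -2, 6/5, 2)
c = (0, 2, -1/24, -187/60)
Ac = (0, 0, -10/3, -227/72)
Σ b_i: 14/5·1 + (-2)·1 + 6/5·1 + 2·1 = 4 ≠ 1 ⇒ order 0.

0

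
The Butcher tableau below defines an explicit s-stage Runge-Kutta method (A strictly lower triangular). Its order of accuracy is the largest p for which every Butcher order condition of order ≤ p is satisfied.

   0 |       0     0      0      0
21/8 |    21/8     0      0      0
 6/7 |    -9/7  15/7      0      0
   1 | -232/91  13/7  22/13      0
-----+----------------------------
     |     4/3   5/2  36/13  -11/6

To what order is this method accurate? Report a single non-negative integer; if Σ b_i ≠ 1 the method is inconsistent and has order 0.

0

b = (4/3, 5/2, 36/13, -11/6)
c = (0, 21/8, 6/7, 1)
Ac = (0, 0, 45/8, 4605/728)
Σ b_i: 4/3·1 + 5/2·1 + 36/13·1 + (-11/6)·1 = 62/13 ≠ 1 ⇒ order 0.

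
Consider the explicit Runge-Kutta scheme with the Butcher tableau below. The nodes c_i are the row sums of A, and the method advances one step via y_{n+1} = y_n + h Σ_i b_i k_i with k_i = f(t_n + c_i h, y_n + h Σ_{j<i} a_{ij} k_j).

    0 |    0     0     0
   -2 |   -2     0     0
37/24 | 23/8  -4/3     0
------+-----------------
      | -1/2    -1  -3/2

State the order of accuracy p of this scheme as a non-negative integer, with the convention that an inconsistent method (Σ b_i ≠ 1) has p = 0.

b = (-1/2, -1, -3/2)
c = (0, -2, 37/24)
Ac = (0, 0, 8/3)
Σ b_i: (-1/2)·1 + (-1)·1 + (-3/2)·1 = -3 ≠ 1 ⇒ order 0.

0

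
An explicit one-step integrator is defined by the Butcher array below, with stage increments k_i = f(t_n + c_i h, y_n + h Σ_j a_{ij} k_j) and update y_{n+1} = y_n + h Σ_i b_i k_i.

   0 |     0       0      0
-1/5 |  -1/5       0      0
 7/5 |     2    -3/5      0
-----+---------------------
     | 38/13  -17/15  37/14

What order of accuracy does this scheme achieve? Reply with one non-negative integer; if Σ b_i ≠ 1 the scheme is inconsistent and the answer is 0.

0

b = (38/13, -17/15, 37/14)
c = (0, -1/5, 7/5)
Ac = (0, 0, 3/25)
Σ b_i: 38/13·1 + (-17/15)·1 + 37/14·1 = 12101/2730 ≠ 1 ⇒ order 0.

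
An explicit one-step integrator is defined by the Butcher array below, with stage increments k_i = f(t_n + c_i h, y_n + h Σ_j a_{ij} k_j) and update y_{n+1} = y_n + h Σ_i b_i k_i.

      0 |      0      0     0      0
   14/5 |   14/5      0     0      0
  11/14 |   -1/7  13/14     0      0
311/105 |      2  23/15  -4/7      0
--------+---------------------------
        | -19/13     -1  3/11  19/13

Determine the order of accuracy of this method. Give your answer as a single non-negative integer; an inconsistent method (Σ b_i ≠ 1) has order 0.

0

b = (-19/13, -1, 3/11, 19/13)
c = (0, 14/5, 11/14, 311/105)
Ac = (0, 0, 13/5, 14128/3675)
Σ b_i: (-19/13)·1 + (-1)·1 + 3/11·1 + 19/13·1 = -8/11 ≠ 1 ⇒ order 0.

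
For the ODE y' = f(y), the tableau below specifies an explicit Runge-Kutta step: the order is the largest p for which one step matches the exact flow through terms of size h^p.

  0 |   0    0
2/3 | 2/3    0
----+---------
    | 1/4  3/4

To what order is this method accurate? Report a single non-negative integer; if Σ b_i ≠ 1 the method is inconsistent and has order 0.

b = (1/4, 3/4)
c = (0, 2/3)
Σ b_i: 1/4·1 + 3/4·1 = 1 ✓
b·c: 3/4·2/3 = 1/2 ✓; 2 stages ⇒ order 2.

2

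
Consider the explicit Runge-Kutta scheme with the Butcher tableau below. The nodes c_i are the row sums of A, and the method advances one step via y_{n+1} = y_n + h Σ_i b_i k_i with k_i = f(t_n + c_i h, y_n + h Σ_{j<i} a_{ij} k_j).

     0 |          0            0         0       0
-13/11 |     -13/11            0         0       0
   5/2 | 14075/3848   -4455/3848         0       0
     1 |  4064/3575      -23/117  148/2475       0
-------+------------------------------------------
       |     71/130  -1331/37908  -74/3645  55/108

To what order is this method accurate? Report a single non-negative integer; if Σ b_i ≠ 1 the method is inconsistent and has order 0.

4

b = (71/130, -1331/37908, -74/3645, 55/108)
c = (0, -13/11, 5/2, 1)
Ac = (0, 0, 405/296, 21/55)
Σ b_i: 71/130·1 + (-1331/37908)·1 + (-74/3645)·1 + 55/108·1 = 1 ✓
b·c: (-1331/37908)·(-13/11) + (-74/3645)·5/2 + 55/108·1 = 1/2 ✓
b·c²: (-1331/37908)·169/121 + (-74/3645)·25/4 + 55/108·1 = 1/3 ✓
b·Ac: (-74/3645)·405/296 + 55/108·21/55 = 1/6 ✓
b·c³: (-1331/37908)·(-2197/1331) + (-74/3645)·125/8 + 55/108·1 = 1/4 ✓
b·(c∘Ac): (-74/3645)·2025/592 + 55/108·21/55 = 1/8 ✓
b·Ac²: (-74/3645)·(-5265/3256) + 55/108·12/121 = 1/12 ✓
b·A²c: 55/108·9/110 = 1/24 ✓; 4 stages ⇒ order 4.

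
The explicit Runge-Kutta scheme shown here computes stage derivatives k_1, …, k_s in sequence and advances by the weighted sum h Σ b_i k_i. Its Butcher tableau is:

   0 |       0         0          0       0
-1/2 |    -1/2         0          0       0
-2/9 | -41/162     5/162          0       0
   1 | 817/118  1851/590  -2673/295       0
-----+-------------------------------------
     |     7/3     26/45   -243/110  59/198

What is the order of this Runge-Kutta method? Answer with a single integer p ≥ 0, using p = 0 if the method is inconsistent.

4

b = (7/3, 26/45, -243/110, 59/198)
c = (0, -1/2, -2/9, 1)
Ac = (0, 0, -5/324, 105/236)
Σ b_i: 7/3·1 + 26/45·1 + (-243/110)·1 + 59/198·1 = 1 ✓
b·c: 26/45·(-1/2) + (-243/110)·(-2/9) + 59/198·1 = 1/2 ✓
b·c²: 26/45·1/4 + (-243/110)·4/81 + 59/198·1 = 1/3 ✓
b·Ac: (-243/110)·(-5/324) + 59/198·105/236 = 1/6 ✓
b·c³: 26/45·(-1/8) + (-243/110)·(-8/729) + 59/198·1 = 1/4 ✓
b·(c∘Ac): (-243/110)·5/1458 + 59/198·105/236 = 1/8 ✓
b·Ac²: (-243/110)·5/648 + 59/198·159/472 = 1/12 ✓
b·A²c: 59/198·33/236 = 1/24 ✓; 4 stages ⇒ order 4.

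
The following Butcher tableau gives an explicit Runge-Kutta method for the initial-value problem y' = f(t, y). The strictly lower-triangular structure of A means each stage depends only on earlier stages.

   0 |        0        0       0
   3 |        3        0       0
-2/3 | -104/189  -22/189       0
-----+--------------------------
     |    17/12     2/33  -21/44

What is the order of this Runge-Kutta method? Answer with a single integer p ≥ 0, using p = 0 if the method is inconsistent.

3

b = (17/12, 2/33, -21/44)
c = (0, 3, -2/3)
Ac = (0, 0, -22/63)
Σ b_i: 17/12·1 + 2/33·1 + (-21/44)·1 = 1 ✓
b·c: 2/33·3 + (-21/44)·(-2/3) = 1/2 ✓
b·c²: 2/33·9 + (-21/44)·4/9 = 1/3 ✓
b·Ac: (-21/44)·(-22/63) = 1/6 ✓; 3 stages ⇒ order 3.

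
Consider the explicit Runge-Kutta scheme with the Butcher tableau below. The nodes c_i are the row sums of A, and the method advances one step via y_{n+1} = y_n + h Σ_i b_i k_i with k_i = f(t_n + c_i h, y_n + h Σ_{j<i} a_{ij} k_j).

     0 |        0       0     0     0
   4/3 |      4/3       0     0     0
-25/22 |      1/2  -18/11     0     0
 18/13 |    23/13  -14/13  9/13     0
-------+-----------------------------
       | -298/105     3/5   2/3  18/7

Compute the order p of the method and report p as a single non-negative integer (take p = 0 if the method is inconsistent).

1

b = (-298/105, 3/5, 2/3, 18/7)
c = (0, 4/3, -25/22, 18/13)
Ac = (0, 0, -24/11, -1907/858)
Σ b_i: (-298/105)·1 + 3/5·1 + 2/3·1 + 18/7·1 = 1 ✓
b·c: 3/5·4/3 + 2/3·(-25/22) + 18/7·18/13 = 54097/15015 ≠ 1/2 ⇒ order 1.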